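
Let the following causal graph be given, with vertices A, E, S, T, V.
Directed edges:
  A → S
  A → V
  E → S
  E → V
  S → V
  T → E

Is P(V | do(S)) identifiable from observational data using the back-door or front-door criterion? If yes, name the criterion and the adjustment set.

P(V|do(S)): backdoor, adjust for {A, E}.

desc(S)\{S}={V}; candidates ⊆ {A,E,T}.
size 0: {}; under {} S still reaches {A,E,T,V} ∋ V.
size 1: {A}, {E}, {T}; under {A} S still reaches {E,T,V} ∋ V.
{A,E}: S⊥V given {A,E} in G with S→· removed — back-door holds.
P(V|do(S)) = Σ_{A,E} P(V|S,A,E)·P(A,E).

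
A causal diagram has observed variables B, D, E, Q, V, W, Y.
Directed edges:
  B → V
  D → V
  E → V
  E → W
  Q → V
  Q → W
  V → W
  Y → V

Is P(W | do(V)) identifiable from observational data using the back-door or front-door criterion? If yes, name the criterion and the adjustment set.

desc(V)\{V}={W}; candidates ⊆ {B,D,E,Q,Y}.
size 0: {}; under {} V still reaches {B,D,E,Q,W,Y} ∋ W.
size 1: {B}, {D}, {E} …(+2); under {B} V still reaches {D,E,Q,W,Y} ∋ W.
{E,Q}: V⊥W given {E,Q} in G with V→· removed — back-door holds.
P(W|do(V)) = Σ_{E,Q} P(W|V,E,Q)·P(E,Q).

P(W|do(V)): backdoor, adjust for {E, Q}.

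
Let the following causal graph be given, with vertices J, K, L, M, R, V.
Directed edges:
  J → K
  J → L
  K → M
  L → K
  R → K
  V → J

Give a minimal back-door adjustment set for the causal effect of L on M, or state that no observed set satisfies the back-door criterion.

L→M: minimal back-door set {J}.

desc(L)\{L}={K,M}; candidates ⊆ {J,R,V}.
size 0: {}; under {} L still reaches {J,K,M,V} ∋ M.
{J}: L⊥M given {J} in G with L→· removed — back-door holds.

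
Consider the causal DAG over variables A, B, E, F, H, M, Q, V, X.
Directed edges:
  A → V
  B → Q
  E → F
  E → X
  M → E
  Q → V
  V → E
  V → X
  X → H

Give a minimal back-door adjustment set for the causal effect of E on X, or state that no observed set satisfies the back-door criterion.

desc(E)\{E}={F,H,X}; candidates ⊆ {A,B,M,Q,V}.
size 0: {}; under {} E still reaches {A,B,H,M,Q,V,X} ∋ X.
{V}: E⊥X given {V} in G with E→· removed — back-door holds.

E→X: minimal back-door set {V}.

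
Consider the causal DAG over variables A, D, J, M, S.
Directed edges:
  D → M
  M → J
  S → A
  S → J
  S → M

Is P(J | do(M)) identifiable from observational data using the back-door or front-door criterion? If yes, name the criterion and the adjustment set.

desc(M)\{M}={J}; candidates ⊆ {A,D,S}.
size 0: {}; under {} M still reaches {A,D,J,S} ∋ J.
{S}: M⊥J given {S} in G with M→· removed — back-door holds.
P(J|do(M)) = Σ_{S} P(J|M,S)·P(S).

P(J|do(M)): backdoor, adjust for {S}.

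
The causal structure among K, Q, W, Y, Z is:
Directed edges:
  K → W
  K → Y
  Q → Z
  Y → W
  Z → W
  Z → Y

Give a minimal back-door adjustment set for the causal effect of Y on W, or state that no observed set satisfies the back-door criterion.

Y→W: minimal back-door set {K, Z}.

desc(Y)\{Y}={W}; candidates ⊆ {K,Q,Z}.
size 0: {}; under {} Y still reaches {K,Q,W,Z} ∋ W.
size 1: {K}, {Q}, {Z}; under {K} Y still reaches {Q,W,Z} ∋ W.
{K,Z}: Y⊥W given {K,Z} in G with Y→· removed — back-door holds.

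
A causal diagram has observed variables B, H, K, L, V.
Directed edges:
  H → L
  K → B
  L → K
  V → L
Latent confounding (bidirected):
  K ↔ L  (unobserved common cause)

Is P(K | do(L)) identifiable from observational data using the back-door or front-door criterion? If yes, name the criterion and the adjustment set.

desc(L)\{L}={B,K}; candidates ⊆ {H,V}.
L↔K: latent back-door arc(s) into L.
size 0: {}; under {} L still reaches {B,H,K,V} ∋ K.
size 1: {H}, {V}; under {H} L still reaches {B,K,V} ∋ K.
size 2: {H,V}; under {H,V} L still reaches {B,K} ∋ K.
L↔K cannot be blocked by any observed set — no back-door set.
No mediator lies on a directed L→…→K path.
Neither criterion identifies P(K|do(L)) in this graph.

P(K|do(L)): not identifiable (no BD/FD set).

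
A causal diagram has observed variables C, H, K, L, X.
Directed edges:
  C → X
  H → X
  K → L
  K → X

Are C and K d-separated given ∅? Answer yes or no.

Yes — C ⊥ K | ∅.

Bayes-Ball from C | ∅ reaches {X}.
K ∉ reach(C|∅) ⇒ C ⊥ K | ∅.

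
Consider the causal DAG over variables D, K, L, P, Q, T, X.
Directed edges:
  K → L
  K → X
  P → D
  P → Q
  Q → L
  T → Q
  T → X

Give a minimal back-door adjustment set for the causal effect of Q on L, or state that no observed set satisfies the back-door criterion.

Q→L: minimal back-door set ∅.

desc(Q)\{Q}={L}; candidates ⊆ {D,K,P,T,X}.
∅: Q⊥L given ∅ in G with Q→· removed — back-door holds.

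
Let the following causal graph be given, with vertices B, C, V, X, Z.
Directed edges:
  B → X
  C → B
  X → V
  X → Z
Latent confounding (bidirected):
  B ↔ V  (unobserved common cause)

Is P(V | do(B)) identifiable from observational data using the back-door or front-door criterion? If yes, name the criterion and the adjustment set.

desc(B)\{B}={V,X,Z}; candidates ⊆ {C}.
B↔V: latent back-door arc(s) into B.
size 0: {}; under {} B still reaches {C,V} ∋ V.
size 1: {C}; under {C} B still reaches {V} ∋ V.
B↔V cannot be blocked by any observed set — no back-door set.
{X}: (i) intercepts every directed B→V path; (ii) no back-door B→{X}; (iii) {B} blocks every back-door {X}→V. Front-door holds.
P(V|do(B)) = Σ_{X} P(X|B) Σ_{B'} P(V|X,B')P(B').

P(V|do(B)): frontdoor, adjust for {X}.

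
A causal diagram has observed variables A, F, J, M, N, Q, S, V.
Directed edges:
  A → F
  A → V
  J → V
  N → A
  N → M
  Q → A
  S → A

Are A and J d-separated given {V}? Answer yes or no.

No — A and J are d-connected given {V}.

Bayes-Ball from A | {V} reaches {F,J,M,N,Q,S}.
J ∈ reach(A|{V}) ⇒ A ⊥̸ J | {V}.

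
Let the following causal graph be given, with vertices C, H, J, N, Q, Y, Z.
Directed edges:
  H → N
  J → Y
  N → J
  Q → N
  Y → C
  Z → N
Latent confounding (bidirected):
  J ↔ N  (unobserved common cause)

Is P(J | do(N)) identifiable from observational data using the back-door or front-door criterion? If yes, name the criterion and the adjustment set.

P(J|do(N)): not identifiable (no BD/FD set).

desc(N)\{N}={C,J,Y}; candidates ⊆ {H,Q,Z}.
N↔J: latent back-door arc(s) into N.
size 0: {}; under {} N still reaches {C,H,J,Q,Y,Z} ∋ J.
size 1: {H}, {Q}, {Z}; under {H} N still reaches {C,J,Q,Y,Z} ∋ J.
size 2: {H,Q}, {H,Z}, {Q,Z}; under {H,Q} N still reaches {C,J,Y,Z} ∋ J.
N↔J cannot be blocked by any observed set — no back-door set.
No mediator lies on a directed N→…→J path.
Neither criterion identifies P(J|do(N)) in this graph.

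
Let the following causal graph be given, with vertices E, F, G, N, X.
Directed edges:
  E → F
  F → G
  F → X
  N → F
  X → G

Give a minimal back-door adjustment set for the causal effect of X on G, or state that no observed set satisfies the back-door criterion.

X→G: minimal back-door set {F}.

desc(X)\{X}={G}; candidates ⊆ {E,F,N}.
size 0: {}; under {} X still reaches {E,F,G,N} ∋ G.
{F}: X⊥G given {F} in G with X→· removed — back-door holds.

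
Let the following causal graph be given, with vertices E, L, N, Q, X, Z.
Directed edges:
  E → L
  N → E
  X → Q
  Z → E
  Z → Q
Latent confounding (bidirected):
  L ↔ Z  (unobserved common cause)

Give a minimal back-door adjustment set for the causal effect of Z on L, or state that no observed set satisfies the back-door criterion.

Z→L: no observed back-door set.

desc(Z)\{Z}={E,L,Q}; candidates ⊆ {N,X}.
Z↔L: latent back-door arc(s) into Z.
size 0: {}; under {} Z still reaches {L} ∋ L.
size 1: {N}, {X}; under {N} Z still reaches {L} ∋ L.
size 2: {N,X}; under {N,X} Z still reaches {L} ∋ L.
Z↔L cannot be blocked by any observed set — no back-door set.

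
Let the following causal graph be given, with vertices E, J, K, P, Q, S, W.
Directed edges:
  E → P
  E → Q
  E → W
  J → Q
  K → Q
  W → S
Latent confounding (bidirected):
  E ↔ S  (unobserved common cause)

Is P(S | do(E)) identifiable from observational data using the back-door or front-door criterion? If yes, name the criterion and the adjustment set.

desc(E)\{E}={P,Q,S,W}; candidates ⊆ {J,K}.
E↔S: latent back-door arc(s) into E.
size 0: {}; under {} E still reaches {S} ∋ S.
size 1: {J}, {K}; under {J} E still reaches {S} ∋ S.
size 2: {J,K}; under {J,K} E still reaches {S} ∋ S.
E↔S cannot be blocked by any observed set — no back-door set.
{W}: (i) intercepts every directed E→S path; (ii) no back-door E→{W}; (iii) {E} blocks every back-door {W}→S. Front-door holds.
P(S|do(E)) = Σ_{W} P(W|E) Σ_{E'} P(S|W,E')P(E').

P(S|do(E)): frontdoor, adjust for {W}.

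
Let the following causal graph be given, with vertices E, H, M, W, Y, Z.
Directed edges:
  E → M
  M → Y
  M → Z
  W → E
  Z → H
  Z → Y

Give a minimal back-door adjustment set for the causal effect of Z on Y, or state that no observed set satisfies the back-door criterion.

Z→Y: minimal back-door set {M}.

desc(Z)\{Z}={H,Y}; candidates ⊆ {E,M,W}.
size 0: {}; under {} Z still reaches {E,M,W,Y} ∋ Y.
{M}: Z⊥Y given {M} in G with Z→· removed — back-door holds.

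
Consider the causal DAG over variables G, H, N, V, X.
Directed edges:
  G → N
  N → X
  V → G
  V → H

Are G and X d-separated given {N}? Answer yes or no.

Yes — G ⊥ X | {N}.

Bayes-Ball from G | {N} reaches {H,V}.
X ∉ reach(G|{N}) ⇒ G ⊥ X | {N}.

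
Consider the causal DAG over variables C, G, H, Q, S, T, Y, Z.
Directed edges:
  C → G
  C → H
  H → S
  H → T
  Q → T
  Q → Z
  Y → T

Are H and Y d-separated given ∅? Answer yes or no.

Bayes-Ball from H | ∅ reaches {C,G,S,T}.
Y ∉ reach(H|∅) ⇒ H ⊥ Y | ∅.

Yes — H ⊥ Y | ∅.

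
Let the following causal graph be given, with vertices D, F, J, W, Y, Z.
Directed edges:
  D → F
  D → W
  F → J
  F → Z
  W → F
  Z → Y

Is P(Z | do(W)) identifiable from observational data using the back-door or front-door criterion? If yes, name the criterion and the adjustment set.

P(Z|do(W)): backdoor, adjust for {D}.

desc(W)\{W}={F,J,Y,Z}; candidates ⊆ {D}.
size 0: {}; under {} W still reaches {D,F,J,Y,Z} ∋ Z.
{D}: W⊥Z given {D} in G with W→· removed — back-door holds.
P(Z|do(W)) = Σ_{D} P(Z|W,D)·P(D).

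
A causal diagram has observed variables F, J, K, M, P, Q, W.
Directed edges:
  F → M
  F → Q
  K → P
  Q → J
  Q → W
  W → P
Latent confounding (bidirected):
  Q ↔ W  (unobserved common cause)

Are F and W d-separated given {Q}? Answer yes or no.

No — F and W are d-connected given {Q}.

Bayes-Ball from F | {Q} reaches {M,P,W}.
W ∈ reach(F|{Q}) ⇒ F ⊥̸ W | {Q}.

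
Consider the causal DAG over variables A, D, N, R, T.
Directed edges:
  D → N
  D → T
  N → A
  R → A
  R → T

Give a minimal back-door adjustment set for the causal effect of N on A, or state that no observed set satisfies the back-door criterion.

N→A: minimal back-door set ∅.

desc(N)\{N}={A}; candidates ⊆ {D,R,T}.
∅: N⊥A given ∅ in G with N→· removed — back-door holds.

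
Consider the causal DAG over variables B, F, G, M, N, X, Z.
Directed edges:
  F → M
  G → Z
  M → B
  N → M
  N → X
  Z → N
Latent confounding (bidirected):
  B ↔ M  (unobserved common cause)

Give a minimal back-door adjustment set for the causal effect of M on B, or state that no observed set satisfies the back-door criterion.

desc(M)\{M}={B}; candidates ⊆ {F,G,N,X,Z}.
M↔B: latent back-door arc(s) into M.
size 0: {}; under {} M still reaches {B,F,G,N,X,Z} ∋ B.
size 1: {F}, {G}, {N} …(+2); under {F} M still reaches {B,G,N,X,Z} ∋ B.
size 2: {F,G}, {F,N}, {F,X} …(+7); under {F,G} M still reaches {B,N,X,Z} ∋ B.
M↔B cannot be blocked by any observed set — no back-door set.

M→B: no observed back-door set.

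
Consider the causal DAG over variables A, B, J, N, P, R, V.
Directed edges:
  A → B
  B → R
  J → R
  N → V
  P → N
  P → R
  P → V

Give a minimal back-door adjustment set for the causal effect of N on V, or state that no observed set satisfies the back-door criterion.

N→V: minimal back-door set {P}.

desc(N)\{N}={V}; candidates ⊆ {A,B,J,P,R}.
size 0: {}; under {} N still reaches {P,R,V} ∋ V.
{P}: N⊥V given {P} in G with N→· removed — back-door holds.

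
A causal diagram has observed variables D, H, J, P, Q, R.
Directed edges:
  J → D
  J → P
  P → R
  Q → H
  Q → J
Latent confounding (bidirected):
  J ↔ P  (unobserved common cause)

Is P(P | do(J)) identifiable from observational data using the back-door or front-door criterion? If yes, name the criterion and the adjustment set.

desc(J)\{J}={D,P,R}; candidates ⊆ {H,Q}.
J↔P: latent back-door arc(s) into J.
size 0: {}; under {} J still reaches {H,P,Q,R} ∋ P.
size 1: {H}, {Q}; under {H} J still reaches {P,Q,R} ∋ P.
size 2: {H,Q}; under {H,Q} J still reaches {P,R} ∋ P.
J↔P cannot be blocked by any observed set — no back-door set.
No mediator lies on a directed J→…→P path.
Neither criterion identifies P(P|do(J)) in this graph.

P(P|do(J)): not identifiable (no BD/FD set).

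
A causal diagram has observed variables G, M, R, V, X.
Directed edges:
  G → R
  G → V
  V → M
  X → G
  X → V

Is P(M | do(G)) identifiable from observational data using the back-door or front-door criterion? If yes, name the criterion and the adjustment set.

desc(G)\{G}={M,R,V}; candidates ⊆ {X}.
size 0: {}; under {} G still reaches {M,V,X} ∋ M.
{X}: G⊥M given {X} in G with G→· removed — back-door holds.
P(M|do(G)) = Σ_{X} P(M|G,X)·P(X).

P(M|do(G)): backdoor, adjust for {X}.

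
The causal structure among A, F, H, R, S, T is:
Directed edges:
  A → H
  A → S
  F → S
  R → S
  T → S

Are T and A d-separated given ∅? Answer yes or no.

Yes — T ⊥ A | ∅.

Bayes-Ball from T | ∅ reaches {S}.
A ∉ reach(T|∅) ⇒ T ⊥ A | ∅.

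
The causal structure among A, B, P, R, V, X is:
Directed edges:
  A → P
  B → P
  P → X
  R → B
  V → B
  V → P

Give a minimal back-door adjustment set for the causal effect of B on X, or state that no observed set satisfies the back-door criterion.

desc(B)\{B}={P,X}; candidates ⊆ {A,R,V}.
size 0: {}; under {} B still reaches {P,R,V,X} ∋ X.
{V}: B⊥X given {V} in G with B→· removed — back-door holds.

B→X: minimal back-door set {V}.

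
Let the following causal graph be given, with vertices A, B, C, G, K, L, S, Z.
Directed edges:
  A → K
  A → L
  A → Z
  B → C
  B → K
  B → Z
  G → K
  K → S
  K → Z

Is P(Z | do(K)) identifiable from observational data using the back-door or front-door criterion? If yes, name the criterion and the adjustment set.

desc(K)\{K}={S,Z}; candidates ⊆ {A,B,C,G,L}.
size 0: {}; under {} K still reaches {A,B,C,G,L,Z} ∋ Z.
size 1: {A}, {B}, {C} …(+2); under {A} K still reaches {B,C,G,Z} ∋ Z.
{A,B}: K⊥Z given {A,B} in G with K→· removed — back-door holds.
P(Z|do(K)) = Σ_{A,B} P(Z|K,A,B)·P(A,B).

P(Z|do(K)): backdoor, adjust for {A, B}.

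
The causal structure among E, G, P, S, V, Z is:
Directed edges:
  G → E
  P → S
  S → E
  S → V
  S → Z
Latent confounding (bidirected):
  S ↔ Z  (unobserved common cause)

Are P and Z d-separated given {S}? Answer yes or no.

Bayes-Ball from P | {S} reaches {Z}.
Z ∈ reach(P|{S}) ⇒ P ⊥̸ Z | {S}.

No — P and Z are d-connected given {S}.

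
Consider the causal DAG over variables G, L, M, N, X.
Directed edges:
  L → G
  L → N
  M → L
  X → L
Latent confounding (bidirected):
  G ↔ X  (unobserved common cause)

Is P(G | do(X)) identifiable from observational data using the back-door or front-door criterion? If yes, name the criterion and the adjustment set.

P(G|do(X)): frontdoor, adjust for {L}.

desc(X)\{X}={G,L,N}; candidates ⊆ {M}.
X↔G: latent back-door arc(s) into X.
size 0: {}; under {} X still reaches {G} ∋ G.
size 1: {M}; under {M} X still reaches {G} ∋ G.
X↔G cannot be blocked by any observed set — no back-door set.
{L}: (i) intercepts every directed X→G path; (ii) no back-door X→{L}; (iii) {X} blocks every back-door {L}→G. Front-door holds.
P(G|do(X)) = Σ_{L} P(L|X) Σ_{X'} P(G|L,X')P(X').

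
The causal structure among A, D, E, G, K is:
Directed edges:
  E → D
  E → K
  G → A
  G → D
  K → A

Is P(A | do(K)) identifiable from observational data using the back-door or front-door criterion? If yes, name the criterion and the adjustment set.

P(A|do(K)): backdoor, adjust for ∅.

desc(K)\{K}={A}; candidates ⊆ {D,E,G}.
∅: K⊥A given ∅ in G with K→· removed — back-door holds.
P(A|do(K)) = P(A|K) — no adjustment needed.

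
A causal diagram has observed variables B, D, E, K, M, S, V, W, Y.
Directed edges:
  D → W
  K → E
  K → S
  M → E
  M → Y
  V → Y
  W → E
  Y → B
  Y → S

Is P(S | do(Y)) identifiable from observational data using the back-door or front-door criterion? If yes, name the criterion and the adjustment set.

P(S|do(Y)): backdoor, adjust for ∅.

desc(Y)\{Y}={B,S}; candidates ⊆ {D,E,K,M,V,W}.
∅: Y⊥S given ∅ in G with Y→· removed — back-door holds.
P(S|do(Y)) = P(S|Y) — no adjustment needed.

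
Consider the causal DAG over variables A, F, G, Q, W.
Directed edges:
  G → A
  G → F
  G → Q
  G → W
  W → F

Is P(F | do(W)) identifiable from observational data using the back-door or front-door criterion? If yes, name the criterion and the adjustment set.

P(F|do(W)): backdoor, adjust for {G}.

desc(W)\{W}={F}; candidates ⊆ {A,G,Q}.
size 0: {}; under {} W still reaches {A,F,G,Q} ∋ F.
{G}: W⊥F given {G} in G with W→· removed — back-door holds.
P(F|do(W)) = Σ_{G} P(F|W,G)·P(G).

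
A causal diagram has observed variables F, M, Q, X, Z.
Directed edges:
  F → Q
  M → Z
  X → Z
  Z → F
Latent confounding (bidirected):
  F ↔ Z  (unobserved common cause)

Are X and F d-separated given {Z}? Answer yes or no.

Bayes-Ball from X | {Z} reaches {F,M,Q}.
F ∈ reach(X|{Z}) ⇒ X ⊥̸ F | {Z}.

No — X and F are d-connected given {Z}.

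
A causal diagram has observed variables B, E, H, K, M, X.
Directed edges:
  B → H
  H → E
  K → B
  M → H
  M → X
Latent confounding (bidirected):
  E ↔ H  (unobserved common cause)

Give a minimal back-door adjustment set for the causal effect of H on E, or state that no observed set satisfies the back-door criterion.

H→E: no observed back-door set.

desc(H)\{H}={E}; candidates ⊆ {B,K,M,X}.
H↔E: latent back-door arc(s) into H.
size 0: {}; under {} H still reaches {B,E,K,M,X} ∋ E.
size 1: {B}, {K}, {M} …(+1); under {B} H still reaches {E,M,X} ∋ E.
size 2: {B,K}, {B,M}, {B,X} …(+3); under {B,K} H still reaches {E,M,X} ∋ E.
H↔E cannot be blocked by any observed set — no back-door set.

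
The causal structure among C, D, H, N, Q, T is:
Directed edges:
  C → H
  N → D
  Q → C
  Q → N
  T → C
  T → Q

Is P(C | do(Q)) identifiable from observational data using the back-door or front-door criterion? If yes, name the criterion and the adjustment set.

desc(Q)\{Q}={C,D,H,N}; candidates ⊆ {T}.
size 0: {}; under {} Q still reaches {C,H,T} ∋ C.
{T}: Q⊥C given {T} in G with Q→· removed — back-door holds.
P(C|do(Q)) = Σ_{T} P(C|Q,T)·P(T).

P(C|do(Q)): backdoor, adjust for {T}.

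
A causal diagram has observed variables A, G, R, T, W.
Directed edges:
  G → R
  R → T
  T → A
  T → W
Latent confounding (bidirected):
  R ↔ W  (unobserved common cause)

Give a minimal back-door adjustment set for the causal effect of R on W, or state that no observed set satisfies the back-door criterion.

desc(R)\{R}={A,T,W}; candidates ⊆ {G}.
R↔W: latent back-door arc(s) into R.
size 0: {}; under {} R still reaches {G,W} ∋ W.
size 1: {G}; under {G} R still reaches {W} ∋ W.
R↔W cannot be blocked by any observed set — no back-door set.

R→W: no observed back-door set.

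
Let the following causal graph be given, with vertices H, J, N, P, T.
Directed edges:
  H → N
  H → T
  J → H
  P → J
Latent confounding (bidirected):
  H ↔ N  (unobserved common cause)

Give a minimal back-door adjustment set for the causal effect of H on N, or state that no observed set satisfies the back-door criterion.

desc(H)\{H}={N,T}; candidates ⊆ {J,P}.
H↔N: latent back-door arc(s) into H.
size 0: {}; under {} H still reaches {J,N,P} ∋ N.
size 1: {J}, {P}; under {J} H still reaches {N} ∋ N.
size 2: {J,P}; under {J,P} H still reaches {N} ∋ N.
H↔N cannot be blocked by any observed set — no back-door set.

H→N: no observed back-door set.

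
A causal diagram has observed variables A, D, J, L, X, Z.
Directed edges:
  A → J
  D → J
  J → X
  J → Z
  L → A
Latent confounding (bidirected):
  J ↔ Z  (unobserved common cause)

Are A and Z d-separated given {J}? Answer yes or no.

No — A and Z are d-connected given {J}.

Bayes-Ball from A | {J} reaches {D,L,Z}.
Z ∈ reach(A|{J}) ⇒ A ⊥̸ Z | {J}.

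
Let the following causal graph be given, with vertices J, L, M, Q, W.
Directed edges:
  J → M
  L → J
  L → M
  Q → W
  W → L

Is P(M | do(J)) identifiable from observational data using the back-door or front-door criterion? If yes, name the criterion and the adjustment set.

P(M|do(J)): backdoor, adjust for {L}.

desc(J)\{J}={M}; candidates ⊆ {L,Q,W}.
size 0: {}; under {} J still reaches {L,M,Q,W} ∋ M.
{L}: J⊥M given {L} in G with J→· removed — back-door holds.
P(M|do(J)) = Σ_{L} P(M|J,L)·P(L).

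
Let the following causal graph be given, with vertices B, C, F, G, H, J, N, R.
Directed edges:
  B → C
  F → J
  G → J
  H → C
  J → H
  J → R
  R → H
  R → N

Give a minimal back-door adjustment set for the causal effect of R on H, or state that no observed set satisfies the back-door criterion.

desc(R)\{R}={C,H,N}; candidates ⊆ {B,F,G,J}.
size 0: {}; under {} R still reaches {C,F,G,H,J} ∋ H.
{J}: R⊥H given {J} in G with R→· removed — back-door holds.

R→H: minimal back-door set {J}.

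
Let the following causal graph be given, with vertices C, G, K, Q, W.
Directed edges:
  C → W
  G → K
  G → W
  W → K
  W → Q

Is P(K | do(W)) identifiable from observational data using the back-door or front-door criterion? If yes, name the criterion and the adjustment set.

P(K|do(W)): backdoor, adjust for {G}.

desc(W)\{W}={K,Q}; candidates ⊆ {C,G}.
size 0: {}; under {} W still reaches {C,G,K} ∋ K.
{G}: W⊥K given {G} in G with W→· removed — back-door holds.
P(K|do(W)) = Σ_{G} P(K|W,G)·P(G).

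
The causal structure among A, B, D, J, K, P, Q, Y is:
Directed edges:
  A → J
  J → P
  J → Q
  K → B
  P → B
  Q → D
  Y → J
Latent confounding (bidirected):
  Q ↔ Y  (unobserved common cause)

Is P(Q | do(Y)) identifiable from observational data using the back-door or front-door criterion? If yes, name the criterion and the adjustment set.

P(Q|do(Y)): frontdoor, adjust for {J}.

desc(Y)\{Y}={B,D,J,P,Q}; candidates ⊆ {A,K}.
Y↔Q: latent back-door arc(s) into Y.
size 0: {}; under {} Y still reaches {D,Q} ∋ Q.
size 1: {A}, {K}; under {A} Y still reaches {D,Q} ∋ Q.
size 2: {A,K}; under {A,K} Y still reaches {D,Q} ∋ Q.
Y↔Q cannot be blocked by any observed set — no back-door set.
{J}: (i) intercepts every directed Y→Q path; (ii) no back-door Y→{J}; (iii) {Y} blocks every back-door {J}→Q. Front-door holds.
P(Q|do(Y)) = Σ_{J} P(J|Y) Σ_{Y'} P(Q|J,Y')P(Y').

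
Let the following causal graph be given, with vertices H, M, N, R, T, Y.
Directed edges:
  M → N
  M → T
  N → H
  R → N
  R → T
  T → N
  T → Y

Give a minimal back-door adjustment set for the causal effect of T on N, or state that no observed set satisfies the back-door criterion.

T→N: minimal back-door set {M, R}.

desc(T)\{T}={H,N,Y}; candidates ⊆ {M,R}.
size 0: {}; under {} T still reaches {H,M,N,R} ∋ N.
size 1: {M}, {R}; under {M} T still reaches {H,N,R} ∋ N.
{M,R}: T⊥N given {M,R} in G with T→· removed — back-door holds.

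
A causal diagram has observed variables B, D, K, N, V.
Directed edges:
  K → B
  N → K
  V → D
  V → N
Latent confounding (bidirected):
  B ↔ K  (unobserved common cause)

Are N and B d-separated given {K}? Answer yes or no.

Bayes-Ball from N | {K} reaches {B,D,V}.
B ∈ reach(N|{K}) ⇒ N ⊥̸ B | {K}.

No — N and B are d-connected given {K}.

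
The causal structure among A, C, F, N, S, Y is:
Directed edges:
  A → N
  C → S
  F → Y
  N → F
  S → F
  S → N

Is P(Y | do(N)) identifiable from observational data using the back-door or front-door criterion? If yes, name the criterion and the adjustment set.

P(Y|do(N)): backdoor, adjust for {S}.

desc(N)\{N}={F,Y}; candidates ⊆ {A,C,S}.
size 0: {}; under {} N still reaches {A,C,F,S,Y} ∋ Y.
{S}: N⊥Y given {S} in G with N→· removed — back-door holds.
P(Y|do(N)) = Σ_{S} P(Y|N,S)·P(S).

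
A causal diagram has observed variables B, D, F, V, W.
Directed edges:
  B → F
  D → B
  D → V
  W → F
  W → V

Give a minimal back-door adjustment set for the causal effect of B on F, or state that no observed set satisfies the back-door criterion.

B→F: minimal back-door set ∅.

desc(B)\{B}={F}; candidates ⊆ {D,V,W}.
∅: B⊥F given ∅ in G with B→· removed — back-door holds.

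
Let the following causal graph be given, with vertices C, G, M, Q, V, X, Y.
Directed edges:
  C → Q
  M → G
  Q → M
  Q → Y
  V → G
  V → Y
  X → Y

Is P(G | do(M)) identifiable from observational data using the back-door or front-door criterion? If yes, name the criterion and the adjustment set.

P(G|do(M)): backdoor, adjust for ∅.

desc(M)\{M}={G}; candidates ⊆ {C,Q,V,X,Y}.
∅: M⊥G given ∅ in G with M→· removed — back-door holds.
P(G|do(M)) = P(G|M) — no adjustment needed.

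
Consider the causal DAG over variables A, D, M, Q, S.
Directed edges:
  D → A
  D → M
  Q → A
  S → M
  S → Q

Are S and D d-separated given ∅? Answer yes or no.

Yes — S ⊥ D | ∅.

Bayes-Ball from S | ∅ reaches {A,M,Q}.
D ∉ reach(S|∅) ⇒ S ⊥ D | ∅.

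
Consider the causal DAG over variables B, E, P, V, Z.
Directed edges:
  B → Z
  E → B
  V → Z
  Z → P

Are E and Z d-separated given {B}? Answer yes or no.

Bayes-Ball from E | {B} reaches ∅.
Z ∉ reach(E|{B}) ⇒ E ⊥ Z | {B}.

Yes — E ⊥ Z | {B}.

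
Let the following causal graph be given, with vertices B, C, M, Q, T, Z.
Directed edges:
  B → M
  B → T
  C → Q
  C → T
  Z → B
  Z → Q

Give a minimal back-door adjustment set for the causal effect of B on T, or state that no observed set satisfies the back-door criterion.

desc(B)\{B}={M,T}; candidates ⊆ {C,Q,Z}.
∅: B⊥T given ∅ in G with B→· removed — back-door holds.

B→T: minimal back-door set ∅.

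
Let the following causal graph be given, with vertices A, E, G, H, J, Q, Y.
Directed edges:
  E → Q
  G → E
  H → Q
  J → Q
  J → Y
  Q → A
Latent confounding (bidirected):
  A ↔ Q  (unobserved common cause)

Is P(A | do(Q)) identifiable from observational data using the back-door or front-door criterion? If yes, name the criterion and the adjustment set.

desc(Q)\{Q}={A}; candidates ⊆ {E,G,H,J,Y}.
Q↔A: latent back-door arc(s) into Q.
size 0: {}; under {} Q still reaches {A,E,G,H,J,Y} ∋ A.
size 1: {E}, {G}, {H} …(+2); under {E} Q still reaches {A,H,J,Y} ∋ A.
size 2: {E,G}, {E,H}, {E,J} …(+7); under {E,G} Q still reaches {A,H,J,Y} ∋ A.
Q↔A cannot be blocked by any observed set — no back-door set.
No mediator lies on a directed Q→…→A path.
Neither criterion identifies P(A|do(Q)) in this graph.

P(A|do(Q)): not identifiable (no BD/FD set).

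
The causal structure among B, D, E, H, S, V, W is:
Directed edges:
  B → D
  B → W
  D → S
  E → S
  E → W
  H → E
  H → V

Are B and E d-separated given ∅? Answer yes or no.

Bayes-Ball from B | ∅ reaches {D,S,W}.
E ∉ reach(B|∅) ⇒ B ⊥ E | ∅.

Yes — B ⊥ E | ∅.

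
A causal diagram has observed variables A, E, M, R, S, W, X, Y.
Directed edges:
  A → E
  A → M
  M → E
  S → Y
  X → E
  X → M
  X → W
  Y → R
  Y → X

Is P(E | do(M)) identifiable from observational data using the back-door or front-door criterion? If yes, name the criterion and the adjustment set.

P(E|do(M)): backdoor, adjust for {A, X}.

desc(M)\{M}={E}; candidates ⊆ {A,R,S,W,X,Y}.
size 0: {}; under {} M still reaches {A,E,R,S,W,X,Y} ∋ E.
size 1: {A}, {R}, {S} …(+3); under {A} M still reaches {E,R,S,W,X,Y} ∋ E.
{A,X}: M⊥E given {A,X} in G with M→· removed — back-door holds.
P(E|do(M)) = Σ_{A,X} P(E|M,A,X)·P(A,X).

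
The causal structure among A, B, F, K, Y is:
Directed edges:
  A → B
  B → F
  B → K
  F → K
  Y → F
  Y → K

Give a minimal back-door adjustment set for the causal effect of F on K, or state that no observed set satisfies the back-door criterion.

desc(F)\{F}={K}; candidates ⊆ {A,B,Y}.
size 0: {}; under {} F still reaches {A,B,K,Y} ∋ K.
size 1: {A}, {B}, {Y}; under {A} F still reaches {B,K,Y} ∋ K.
{B,Y}: F⊥K given {B,Y} in G with F→· removed — back-door holds.

F→K: minimal back-door set {B, Y}.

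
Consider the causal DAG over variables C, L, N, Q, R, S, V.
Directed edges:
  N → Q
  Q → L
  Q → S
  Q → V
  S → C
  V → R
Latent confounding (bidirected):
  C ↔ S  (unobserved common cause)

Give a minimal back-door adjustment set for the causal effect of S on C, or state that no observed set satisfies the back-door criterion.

desc(S)\{S}={C}; candidates ⊆ {L,N,Q,R,V}.
S↔C: latent back-door arc(s) into S.
size 0: {}; under {} S still reaches {C,L,N,Q,R,V} ∋ C.
size 1: {L}, {N}, {Q} …(+2); under {L} S still reaches {C,N,Q,R,V} ∋ C.
size 2: {L,N}, {L,Q}, {L,R} …(+7); under {L,N} S still reaches {C,Q,R,V} ∋ C.
S↔C cannot be blocked by any observed set — no back-door set.

S→C: no observed back-door set.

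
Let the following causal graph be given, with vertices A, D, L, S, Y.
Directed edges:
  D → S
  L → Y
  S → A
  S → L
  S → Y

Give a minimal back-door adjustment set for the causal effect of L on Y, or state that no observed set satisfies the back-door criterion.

L→Y: minimal back-door set {S}.

desc(L)\{L}={Y}; candidates ⊆ {A,D,S}.
size 0: {}; under {} L still reaches {A,D,S,Y} ∋ Y.
{S}: L⊥Y given {S} in G with L→· removed — back-door holds.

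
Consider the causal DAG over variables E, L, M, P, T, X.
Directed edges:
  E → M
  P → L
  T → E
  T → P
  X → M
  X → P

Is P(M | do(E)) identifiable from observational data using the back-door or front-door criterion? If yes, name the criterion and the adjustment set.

P(M|do(E)): backdoor, adjust for ∅.

desc(E)\{E}={M}; candidates ⊆ {L,P,T,X}.
∅: E⊥M given ∅ in G with E→· removed — back-door holds.
P(M|do(E)) = P(M|E) — no adjustment needed.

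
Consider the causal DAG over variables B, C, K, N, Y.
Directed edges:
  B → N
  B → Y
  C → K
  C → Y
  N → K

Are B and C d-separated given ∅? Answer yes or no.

Bayes-Ball from B | ∅ reaches {K,N,Y}.
C ∉ reach(B|∅) ⇒ B ⊥ C | ∅.

Yes — B ⊥ C | ∅.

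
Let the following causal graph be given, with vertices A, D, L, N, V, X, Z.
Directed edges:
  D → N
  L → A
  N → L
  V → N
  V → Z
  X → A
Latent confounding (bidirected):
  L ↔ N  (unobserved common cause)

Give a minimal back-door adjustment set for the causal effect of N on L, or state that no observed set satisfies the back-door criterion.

desc(N)\{N}={A,L}; candidates ⊆ {D,V,X,Z}.
N↔L: latent back-door arc(s) into N.
size 0: {}; under {} N still reaches {A,D,L,V,Z} ∋ L.
size 1: {D}, {V}, {X} …(+1); under {D} N still reaches {A,L,V,Z} ∋ L.
size 2: {D,V}, {D,X}, {D,Z} …(+3); under {D,V} N still reaches {A,L} ∋ L.
N↔L cannot be blocked by any observed set — no back-door set.

N→L: no observed back-door set.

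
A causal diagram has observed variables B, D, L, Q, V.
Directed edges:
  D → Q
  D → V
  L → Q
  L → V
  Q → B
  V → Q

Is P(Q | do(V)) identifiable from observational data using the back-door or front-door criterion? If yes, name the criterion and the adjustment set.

P(Q|do(V)): backdoor, adjust for {D, L}.

desc(V)\{V}={B,Q}; candidates ⊆ {D,L}.
size 0: {}; under {} V still reaches {B,D,L,Q} ∋ Q.
size 1: {D}, {L}; under {D} V still reaches {B,L,Q} ∋ Q.
{D,L}: V⊥Q given {D,L} in G with V→· removed — back-door holds.
P(Q|do(V)) = Σ_{D,L} P(Q|V,D,L)·P(D,L).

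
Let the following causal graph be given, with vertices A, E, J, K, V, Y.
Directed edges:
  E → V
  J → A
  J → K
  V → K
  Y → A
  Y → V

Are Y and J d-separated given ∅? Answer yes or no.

Bayes-Ball from Y | ∅ reaches {A,K,V}.
J ∉ reach(Y|∅) ⇒ Y ⊥ J | ∅.

Yes — Y ⊥ J | ∅.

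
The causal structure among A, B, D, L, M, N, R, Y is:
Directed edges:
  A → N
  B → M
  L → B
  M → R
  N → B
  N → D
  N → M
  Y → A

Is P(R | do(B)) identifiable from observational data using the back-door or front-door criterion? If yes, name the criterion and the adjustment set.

P(R|do(B)): backdoor, adjust for {N}.

desc(B)\{B}={M,R}; candidates ⊆ {A,D,L,N,Y}.
size 0: {}; under {} B still reaches {A,D,L,M,N,R,Y} ∋ R.
{N}: B⊥R given {N} in G with B→· removed — back-door holds.
P(R|do(B)) = Σ_{N} P(R|B,N)·P(N).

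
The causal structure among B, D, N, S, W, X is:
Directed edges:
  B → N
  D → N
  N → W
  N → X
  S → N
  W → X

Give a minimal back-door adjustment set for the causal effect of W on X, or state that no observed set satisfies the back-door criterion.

W→X: minimal back-door set {N}.

desc(W)\{W}={X}; candidates ⊆ {B,D,N,S}.
size 0: {}; under {} W still reaches {B,D,N,S,X} ∋ X.
{N}: W⊥X given {N} in G with W→· removed — back-door holds.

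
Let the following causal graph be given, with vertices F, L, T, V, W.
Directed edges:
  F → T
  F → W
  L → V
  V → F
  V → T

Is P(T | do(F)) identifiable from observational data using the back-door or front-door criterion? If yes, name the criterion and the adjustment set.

desc(F)\{F}={T,W}; candidates ⊆ {L,V}.
size 0: {}; under {} F still reaches {L,T,V} ∋ T.
{V}: F⊥T given {V} in G with F→· removed — back-door holds.
P(T|do(F)) = Σ_{V} P(T|F,V)·P(V).

P(T|do(F)): backdoor, adjust for {V}.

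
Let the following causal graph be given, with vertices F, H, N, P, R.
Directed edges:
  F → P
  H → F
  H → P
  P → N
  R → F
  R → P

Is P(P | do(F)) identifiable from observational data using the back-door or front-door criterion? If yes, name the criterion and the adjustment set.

P(P|do(F)): backdoor, adjust for {H, R}.

desc(F)\{F}={N,P}; candidates ⊆ {H,R}.
size 0: {}; under {} F still reaches {H,N,P,R} ∋ P.
size 1: {H}, {R}; under {H} F still reaches {N,P,R} ∋ P.
{H,R}: F⊥P given {H,R} in G with F→· removed — back-door holds.
P(P|do(F)) = Σ_{H,R} P(P|F,H,R)·P(H,R).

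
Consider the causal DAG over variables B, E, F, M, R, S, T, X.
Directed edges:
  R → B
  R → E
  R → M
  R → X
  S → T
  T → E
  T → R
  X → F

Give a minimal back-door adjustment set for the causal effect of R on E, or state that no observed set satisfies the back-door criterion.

desc(R)\{R}={B,E,F,M,X}; candidates ⊆ {S,T}.
size 0: {}; under {} R still reaches {E,S,T} ∋ E.
{T}: R⊥E given {T} in G with R→· removed — back-door holds.

R→E: minimal back-door set {T}.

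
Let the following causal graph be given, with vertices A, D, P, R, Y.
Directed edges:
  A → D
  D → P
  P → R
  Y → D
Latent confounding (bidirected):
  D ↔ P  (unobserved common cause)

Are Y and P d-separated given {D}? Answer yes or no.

Bayes-Ball from Y | {D} reaches {A,P,R}.
P ∈ reach(Y|{D}) ⇒ Y ⊥̸ P | {D}.

No — Y and P are d-connected given {D}.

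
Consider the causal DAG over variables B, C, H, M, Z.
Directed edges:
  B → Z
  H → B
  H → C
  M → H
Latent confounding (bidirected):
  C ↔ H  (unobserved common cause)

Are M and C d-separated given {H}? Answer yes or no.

No — M and C are d-connected given {H}.

Bayes-Ball from M | {H} reaches {C}.
C ∈ reach(M|{H}) ⇒ M ⊥̸ C | {H}.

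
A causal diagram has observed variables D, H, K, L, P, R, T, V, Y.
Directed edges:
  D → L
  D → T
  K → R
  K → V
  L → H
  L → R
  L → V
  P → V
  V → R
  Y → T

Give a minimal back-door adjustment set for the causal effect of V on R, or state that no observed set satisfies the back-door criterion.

desc(V)\{V}={R}; candidates ⊆ {D,H,K,L,P,T,Y}.
size 0: {}; under {} V still reaches {D,H,K,L,P,R,T} ∋ R.
size 1: {D}, {H}, {K} …(+4); under {D} V still reaches {H,K,L,P,R} ∋ R.
{K,L}: V⊥R given {K,L} in G with V→· removed — back-door holds.

V→R: minimal back-door set {K, L}.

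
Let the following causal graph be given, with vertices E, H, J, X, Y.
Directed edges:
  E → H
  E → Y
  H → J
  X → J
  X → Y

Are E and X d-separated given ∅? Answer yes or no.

Yes — E ⊥ X | ∅.

Bayes-Ball from E | ∅ reaches {H,J,Y}.
X ∉ reach(E|∅) ⇒ E ⊥ X | ∅.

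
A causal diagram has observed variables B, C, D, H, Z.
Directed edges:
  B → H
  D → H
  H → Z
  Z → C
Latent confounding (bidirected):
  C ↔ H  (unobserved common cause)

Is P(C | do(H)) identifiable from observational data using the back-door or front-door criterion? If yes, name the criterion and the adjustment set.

desc(H)\{H}={C,Z}; candidates ⊆ {B,D}.
H↔C: latent back-door arc(s) into H.
size 0: {}; under {} H still reaches {B,C,D} ∋ C.
size 1: {B}, {D}; under {B} H still reaches {C,D} ∋ C.
size 2: {B,D}; under {B,D} H still reaches {C} ∋ C.
H↔C cannot be blocked by any observed set — no back-door set.
{Z}: (i) intercepts every directed H→C path; (ii) no back-door H→{Z}; (iii) {H} blocks every back-door {Z}→C. Front-door holds.
P(C|do(H)) = Σ_{Z} P(Z|H) Σ_{H'} P(C|Z,H')P(H').

P(C|do(H)): frontdoor, adjust for {Z}.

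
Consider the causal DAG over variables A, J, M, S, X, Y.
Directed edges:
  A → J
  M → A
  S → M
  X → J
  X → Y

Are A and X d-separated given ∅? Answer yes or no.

Bayes-Ball from A | ∅ reaches {J,M,S}.
X ∉ reach(A|∅) ⇒ A ⊥ X | ∅.

Yes — A ⊥ X | ∅.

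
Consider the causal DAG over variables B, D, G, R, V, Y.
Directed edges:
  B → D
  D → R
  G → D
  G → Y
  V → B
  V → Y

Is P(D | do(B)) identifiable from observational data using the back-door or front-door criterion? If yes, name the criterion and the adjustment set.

desc(B)\{B}={D,R}; candidates ⊆ {G,V,Y}.
∅: B⊥D given ∅ in G with B→· removed — back-door holds.
P(D|do(B)) = P(D|B) — no adjustment needed.

P(D|do(B)): backdoor, adjust for ∅.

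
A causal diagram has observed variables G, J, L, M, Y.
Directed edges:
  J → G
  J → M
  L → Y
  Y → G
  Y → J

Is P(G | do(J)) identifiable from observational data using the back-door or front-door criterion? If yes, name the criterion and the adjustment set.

P(G|do(J)): backdoor, adjust for {Y}.

desc(J)\{J}={G,M}; candidates ⊆ {L,Y}.
size 0: {}; under {} J still reaches {G,L,Y} ∋ G.
{Y}: J⊥G given {Y} in G with J→· removed — back-door holds.
P(G|do(J)) = Σ_{Y} P(G|J,Y)·P(Y).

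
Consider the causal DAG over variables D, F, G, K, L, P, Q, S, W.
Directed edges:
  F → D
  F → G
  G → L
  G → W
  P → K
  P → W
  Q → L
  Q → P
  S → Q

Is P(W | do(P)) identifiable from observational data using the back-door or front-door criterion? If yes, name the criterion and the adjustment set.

desc(P)\{P}={K,W}; candidates ⊆ {D,F,G,L,Q,S}.
∅: P⊥W given ∅ in G with P→· removed — back-door holds.
P(W|do(P)) = P(W|P) — no adjustment needed.

P(W|do(P)): backdoor, adjust for ∅.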